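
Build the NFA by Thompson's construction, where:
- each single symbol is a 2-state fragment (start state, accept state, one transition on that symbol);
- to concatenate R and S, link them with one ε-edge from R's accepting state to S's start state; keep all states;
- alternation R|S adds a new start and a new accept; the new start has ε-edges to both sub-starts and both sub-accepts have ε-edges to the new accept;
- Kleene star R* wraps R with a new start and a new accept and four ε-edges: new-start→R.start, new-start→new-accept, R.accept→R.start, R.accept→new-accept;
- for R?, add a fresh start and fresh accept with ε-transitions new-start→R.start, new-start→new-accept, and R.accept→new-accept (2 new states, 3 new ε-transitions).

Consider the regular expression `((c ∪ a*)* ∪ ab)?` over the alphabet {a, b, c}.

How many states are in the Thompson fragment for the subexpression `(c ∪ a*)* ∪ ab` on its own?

Fragment for `(c ∪ a*)* ∪ ab`:
Each of the 4 symbol leaves contributes a 2-state fragment.
  a* → 4 states
  c ∪ a* → 8 states
  (c ∪ a*)* → 10 states
  ab → 4 states
  (c ∪ a*)* ∪ ab → 16 states

16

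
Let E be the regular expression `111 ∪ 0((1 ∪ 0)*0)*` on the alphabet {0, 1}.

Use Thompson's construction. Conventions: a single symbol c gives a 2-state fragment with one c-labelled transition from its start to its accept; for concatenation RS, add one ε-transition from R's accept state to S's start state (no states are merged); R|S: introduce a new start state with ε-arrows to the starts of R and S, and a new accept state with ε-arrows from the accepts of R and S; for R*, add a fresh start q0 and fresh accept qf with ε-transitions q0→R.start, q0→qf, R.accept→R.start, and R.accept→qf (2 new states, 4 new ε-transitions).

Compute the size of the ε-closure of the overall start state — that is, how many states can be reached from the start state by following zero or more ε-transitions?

3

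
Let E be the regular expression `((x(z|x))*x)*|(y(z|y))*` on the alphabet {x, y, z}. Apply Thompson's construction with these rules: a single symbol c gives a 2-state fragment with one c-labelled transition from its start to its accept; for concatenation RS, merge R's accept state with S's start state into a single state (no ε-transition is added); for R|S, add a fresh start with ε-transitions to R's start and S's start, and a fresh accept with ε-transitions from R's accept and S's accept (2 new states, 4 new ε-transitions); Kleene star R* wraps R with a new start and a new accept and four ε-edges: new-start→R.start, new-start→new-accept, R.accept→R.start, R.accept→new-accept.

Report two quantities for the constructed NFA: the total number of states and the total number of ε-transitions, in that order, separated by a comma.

By structural recursion:
Each of the 7 symbol leaves contributes 2 states and 0 ε-transitions.
  z|x = 6 states, 4 ε-transitions
  x(z|x) = 7 states, 4 ε-transitions
  (x(z|x))* = 9 states, 8 ε-transitions
  (x(z|x))*x = 10 states, 8 ε-transitions
  ((x(z|x))*x)* = 12 states, 12 ε-transitions
  z|y = 6 states, 4 ε-transitions
  y(z|y) = 7 states, 4 ε-transitions
  (y(z|y))* = 9 states, 8 ε-transitions
  ((x(z|x))*x)*|(y(z|y))* = 23 states, 24 ε-transitions

23, 24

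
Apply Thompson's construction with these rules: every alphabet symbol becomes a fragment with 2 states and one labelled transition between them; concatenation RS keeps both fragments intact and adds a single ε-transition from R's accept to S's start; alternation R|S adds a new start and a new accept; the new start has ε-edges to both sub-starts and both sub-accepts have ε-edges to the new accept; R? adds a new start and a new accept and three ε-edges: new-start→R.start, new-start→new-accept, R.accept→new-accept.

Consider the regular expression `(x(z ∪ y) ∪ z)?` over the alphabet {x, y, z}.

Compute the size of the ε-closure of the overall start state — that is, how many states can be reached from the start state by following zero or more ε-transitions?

Let C(F) = |ε-closure(F.start)| within fragment F, and note whether F accepts ε. Symbol fragments have C = 1 and do not accept ε. Then:
  z ∪ y → C = 1 + 1 + 1 = 3 (the new accept is not ε-reachable since no branch accepts ε)
  x(z ∪ y) → C equals the left operand's closure size = 1 (its accept is not ε-reachable, so the closure stops there)
  x(z ∪ y) ∪ z → new start ε-reaches every alternative's start; none of them accept ε, so the new accept is not reached: C = 1 + 1 + 1 = 3
  (x(z ∪ y) ∪ z)? → C = 1 (new start) + 3 (body) + 1 (new accept, via ε) = 5

5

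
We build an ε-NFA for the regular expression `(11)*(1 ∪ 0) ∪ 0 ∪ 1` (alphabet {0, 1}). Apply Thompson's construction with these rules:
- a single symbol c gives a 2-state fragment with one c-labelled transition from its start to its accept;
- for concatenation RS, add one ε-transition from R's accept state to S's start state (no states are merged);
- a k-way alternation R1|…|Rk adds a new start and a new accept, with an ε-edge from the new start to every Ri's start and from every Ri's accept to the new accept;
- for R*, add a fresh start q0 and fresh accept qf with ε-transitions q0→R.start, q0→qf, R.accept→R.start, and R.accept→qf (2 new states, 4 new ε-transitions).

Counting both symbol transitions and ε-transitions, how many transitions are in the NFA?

22

Per subexpression:
Each of the 6 symbol leaves contributes 1 transition (1 symbol, 0 ε).
  11 — 3 transitions (2 symbol, 1 ε)
  (11)* — 7 transitions (2 symbol, 5 ε)
  1 ∪ 0 — 6 transitions (2 symbol, 4 ε)
  (11)*(1 ∪ 0) — 14 transitions (4 symbol, 10 ε)
  (11)*(1 ∪ 0) ∪ 0 ∪ 1 — 22 transitions (6 symbol, 16 ε)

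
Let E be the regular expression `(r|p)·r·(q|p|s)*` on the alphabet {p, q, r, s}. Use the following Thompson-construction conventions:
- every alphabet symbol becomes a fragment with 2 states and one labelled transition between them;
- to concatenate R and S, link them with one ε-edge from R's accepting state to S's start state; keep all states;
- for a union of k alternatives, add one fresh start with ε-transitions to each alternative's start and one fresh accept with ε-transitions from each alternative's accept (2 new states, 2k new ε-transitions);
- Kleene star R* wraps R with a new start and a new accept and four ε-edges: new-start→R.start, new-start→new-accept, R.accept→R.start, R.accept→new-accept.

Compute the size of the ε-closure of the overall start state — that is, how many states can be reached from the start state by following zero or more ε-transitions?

Let C(F) = |ε-closure(F.start)| within fragment F, and note whether F accepts ε. Symbol fragments have C = 1 and do not accept ε. Then:
  r|p — new start ε-reaches every alternative's start; none of them accept ε, so the new accept is not reached: |closure| = 1 + 1 + 1 = 3
  q|p|s — |closure| = 1 + 1 + 1 + 1 = 4 (the new accept is not ε-reachable since no branch accepts ε)
  (q|p|s)* — new start has ε-edges to the inner start and to the new accept, so |closure| = 2 + 4 = 6
  (r|p)·r·(q|p|s)* — same as the first factor's closure: |closure| = 3

3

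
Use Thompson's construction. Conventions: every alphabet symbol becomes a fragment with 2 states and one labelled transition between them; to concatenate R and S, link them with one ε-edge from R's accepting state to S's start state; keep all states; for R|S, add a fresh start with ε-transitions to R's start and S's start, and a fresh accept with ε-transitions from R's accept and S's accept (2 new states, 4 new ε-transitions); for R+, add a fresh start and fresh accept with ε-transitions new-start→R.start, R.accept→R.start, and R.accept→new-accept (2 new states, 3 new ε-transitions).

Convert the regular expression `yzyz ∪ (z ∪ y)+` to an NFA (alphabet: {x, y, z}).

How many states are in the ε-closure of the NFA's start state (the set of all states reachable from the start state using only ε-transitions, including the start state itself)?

6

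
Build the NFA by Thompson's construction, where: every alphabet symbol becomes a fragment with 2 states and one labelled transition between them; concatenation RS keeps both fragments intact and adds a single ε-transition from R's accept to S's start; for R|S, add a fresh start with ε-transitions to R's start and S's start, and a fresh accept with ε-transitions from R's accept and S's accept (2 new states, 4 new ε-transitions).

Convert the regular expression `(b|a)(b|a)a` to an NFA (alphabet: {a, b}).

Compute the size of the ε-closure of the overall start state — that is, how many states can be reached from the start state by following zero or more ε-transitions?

3

Work bottom-up. For each fragment F, track |ε-closure(F.start)| and whether F's accept lies in that closure (i.e. whether F accepts ε). A single-symbol fragment has closure size 1 and does not accept ε.
  b|a → |closure| = 1 + 1 + 1 = 3 (the new accept is not ε-reachable since no branch accepts ε)
  b|a → |closure| = 1 + 1 + 1 = 3 (the new accept is not ε-reachable since no branch accepts ε)
  (b|a)(b|a)a → same as the first factor's closure: |closure| = 3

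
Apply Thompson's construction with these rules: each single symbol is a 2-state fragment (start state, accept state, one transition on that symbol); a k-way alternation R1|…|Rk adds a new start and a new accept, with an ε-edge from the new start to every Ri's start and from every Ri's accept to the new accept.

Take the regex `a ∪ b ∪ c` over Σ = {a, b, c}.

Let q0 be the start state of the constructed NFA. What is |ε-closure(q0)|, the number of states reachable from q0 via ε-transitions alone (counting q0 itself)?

4

Let C(F) = |ε-closure(F.start)| within fragment F, and note whether F accepts ε. Symbol fragments have C = 1 and do not accept ε. Then:
  a ∪ b ∪ c : new start ε-reaches every alternative's start; none of them accept ε, so the new accept is not reached: C = 1 + 1 + 1 + 1 = 4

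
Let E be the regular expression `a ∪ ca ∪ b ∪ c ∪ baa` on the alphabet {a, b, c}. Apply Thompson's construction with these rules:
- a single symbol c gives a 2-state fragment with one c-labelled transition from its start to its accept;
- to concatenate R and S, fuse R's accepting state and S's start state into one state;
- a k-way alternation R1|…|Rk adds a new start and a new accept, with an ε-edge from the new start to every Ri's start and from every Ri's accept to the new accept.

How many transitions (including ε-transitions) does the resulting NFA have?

18

Building bottom-up:
Each of the 8 symbol leaves contributes 1 transition (1 symbol, 0 ε).
  ca : 2 transitions (2 symbol, 0 ε)
  baa : 3 transitions (3 symbol, 0 ε)
  a ∪ ca ∪ b ∪ c ∪ baa : 18 transitions (8 symbol, 10 ε)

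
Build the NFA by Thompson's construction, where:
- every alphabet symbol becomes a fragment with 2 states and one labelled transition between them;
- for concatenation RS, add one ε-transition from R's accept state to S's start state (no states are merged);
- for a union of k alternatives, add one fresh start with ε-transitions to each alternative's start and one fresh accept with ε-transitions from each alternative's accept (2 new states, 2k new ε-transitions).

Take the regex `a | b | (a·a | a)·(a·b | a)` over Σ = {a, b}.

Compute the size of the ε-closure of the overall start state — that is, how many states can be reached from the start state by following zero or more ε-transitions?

6

Let C(F) = |ε-closure(F.start)| within fragment F, and note whether F accepts ε. Symbol fragments have C = 1 and do not accept ε. Then:
  a·a → |ε-closure| equals the left operand's closure size = 1 (its accept is not ε-reachable, so the closure stops there)
  a·a | a → |ε-closure| = 1 + 1 + 1 = 3 (the new accept is not ε-reachable since no branch accepts ε)
  a·b → same as the first factor's closure: |ε-closure| = 1
  a·b | a → |ε-closure| = 1 + 1 + 1 = 3 (the new accept is not ε-reachable since no branch accepts ε)
  (a·a | a)·(a·b | a) → |ε-closure| equals the left operand's closure size = 3 (its accept is not ε-reachable, so the closure stops there)
  a | b | (a·a | a)·(a·b | a) → |ε-closure| = 1 + 1 + 1 + 3 = 6 (the new accept is not ε-reachable since no branch accepts ε)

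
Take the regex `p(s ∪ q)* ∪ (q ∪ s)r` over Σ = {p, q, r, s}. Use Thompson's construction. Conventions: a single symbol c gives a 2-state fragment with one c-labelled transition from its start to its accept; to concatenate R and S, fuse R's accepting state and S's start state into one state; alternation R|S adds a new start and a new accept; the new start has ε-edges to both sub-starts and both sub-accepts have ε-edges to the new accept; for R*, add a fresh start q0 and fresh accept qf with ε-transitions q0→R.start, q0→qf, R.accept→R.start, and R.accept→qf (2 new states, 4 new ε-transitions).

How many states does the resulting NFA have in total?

Bottom-up over the parse tree:
Each of the 6 symbol leaves contributes a 2-state fragment.
  s ∪ q : 6 states
  (s ∪ q)* : 8 states
  p(s ∪ q)* : 9 states
  q ∪ s : 6 states
  (q ∪ s)r : 7 states
  p(s ∪ q)* ∪ (q ∪ s)r : 18 states

18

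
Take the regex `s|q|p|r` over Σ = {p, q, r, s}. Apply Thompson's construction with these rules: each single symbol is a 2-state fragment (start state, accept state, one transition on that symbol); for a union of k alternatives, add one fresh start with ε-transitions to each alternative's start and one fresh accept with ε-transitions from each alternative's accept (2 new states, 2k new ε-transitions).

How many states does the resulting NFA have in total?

Per subexpression:
Each of the 4 symbol leaves contributes a 2-state fragment.
  s|q|p|r = 10 states

10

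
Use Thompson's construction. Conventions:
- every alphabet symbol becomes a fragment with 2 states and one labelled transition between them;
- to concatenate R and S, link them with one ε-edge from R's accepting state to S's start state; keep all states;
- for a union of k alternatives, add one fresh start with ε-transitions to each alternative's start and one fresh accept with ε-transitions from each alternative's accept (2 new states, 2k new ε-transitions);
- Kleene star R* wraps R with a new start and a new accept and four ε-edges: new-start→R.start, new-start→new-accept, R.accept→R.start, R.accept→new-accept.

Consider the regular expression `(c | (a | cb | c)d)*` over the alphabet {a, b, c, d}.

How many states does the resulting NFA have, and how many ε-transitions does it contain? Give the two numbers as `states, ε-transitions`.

By structural recursion:
Each of the 6 symbol leaves contributes 2 states and 0 ε-transitions.
  cb → 4 states, 1 ε-transition
  a | cb | c → 10 states, 7 ε-transitions
  (a | cb | c)d → 12 states, 8 ε-transitions
  c | (a | cb | c)d → 16 states, 12 ε-transitions
  (c | (a | cb | c)d)* → 18 states, 16 ε-transitions

18, 16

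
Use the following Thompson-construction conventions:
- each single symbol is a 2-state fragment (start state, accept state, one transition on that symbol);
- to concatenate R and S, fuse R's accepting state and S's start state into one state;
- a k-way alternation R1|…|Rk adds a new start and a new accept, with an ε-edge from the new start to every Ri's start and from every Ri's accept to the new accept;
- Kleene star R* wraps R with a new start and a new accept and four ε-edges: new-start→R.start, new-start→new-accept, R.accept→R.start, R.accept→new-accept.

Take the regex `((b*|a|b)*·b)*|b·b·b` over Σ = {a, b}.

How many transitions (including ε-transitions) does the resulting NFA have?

By structural recursion:
Each of the 7 symbol leaves contributes 1 transition (1 symbol, 0 ε).
  b* → 5 transitions (1 symbol, 4 ε)
  b*|a|b → 13 transitions (3 symbol, 10 ε)
  (b*|a|b)* → 17 transitions (3 symbol, 14 ε)
  (b*|a|b)*·b → 18 transitions (4 symbol, 14 ε)
  ((b*|a|b)*·b)* → 22 transitions (4 symbol, 18 ε)
  b·b·b → 3 transitions (3 symbol, 0 ε)
  ((b*|a|b)*·b)*|b·b·b → 29 transitions (7 symbol, 22 ε)

29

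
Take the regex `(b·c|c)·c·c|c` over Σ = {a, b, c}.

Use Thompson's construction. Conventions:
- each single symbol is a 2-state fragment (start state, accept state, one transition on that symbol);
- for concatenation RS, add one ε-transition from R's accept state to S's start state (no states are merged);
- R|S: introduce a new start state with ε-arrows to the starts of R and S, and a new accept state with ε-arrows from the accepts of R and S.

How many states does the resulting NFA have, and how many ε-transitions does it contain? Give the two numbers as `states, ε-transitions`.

Bottom-up over the parse tree:
Each of the 6 symbol leaves contributes 2 states and 0 ε-transitions.
  b·c — 4 states, 1 ε-transition
  b·c|c — 8 states, 5 ε-transitions
  (b·c|c)·c·c — 12 states, 7 ε-transitions
  (b·c|c)·c·c|c — 16 states, 11 ε-transitions

16, 11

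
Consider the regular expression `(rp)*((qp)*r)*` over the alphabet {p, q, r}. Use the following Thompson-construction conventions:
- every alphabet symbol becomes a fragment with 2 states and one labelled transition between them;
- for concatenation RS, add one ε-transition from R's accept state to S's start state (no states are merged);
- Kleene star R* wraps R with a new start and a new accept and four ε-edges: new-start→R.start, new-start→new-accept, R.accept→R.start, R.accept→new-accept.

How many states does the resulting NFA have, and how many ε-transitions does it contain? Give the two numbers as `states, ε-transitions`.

Bottom-up over the parse tree:
Each of the 5 symbol leaves contributes 2 states and 0 ε-transitions.
  rp → 4 states, 1 ε-transition
  (rp)* → 6 states, 5 ε-transitions
  qp → 4 states, 1 ε-transition
  (qp)* → 6 states, 5 ε-transitions
  (qp)*r → 8 states, 6 ε-transitions
  ((qp)*r)* → 10 states, 10 ε-transitions
  (rp)*((qp)*r)* → 16 states, 16 ε-transitions

16, 16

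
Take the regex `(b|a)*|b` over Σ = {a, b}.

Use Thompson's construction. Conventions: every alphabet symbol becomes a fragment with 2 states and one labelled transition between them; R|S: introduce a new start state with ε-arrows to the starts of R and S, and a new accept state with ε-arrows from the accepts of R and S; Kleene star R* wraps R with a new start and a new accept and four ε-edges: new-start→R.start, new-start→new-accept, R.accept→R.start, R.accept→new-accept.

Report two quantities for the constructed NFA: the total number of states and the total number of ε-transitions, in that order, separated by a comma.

12, 12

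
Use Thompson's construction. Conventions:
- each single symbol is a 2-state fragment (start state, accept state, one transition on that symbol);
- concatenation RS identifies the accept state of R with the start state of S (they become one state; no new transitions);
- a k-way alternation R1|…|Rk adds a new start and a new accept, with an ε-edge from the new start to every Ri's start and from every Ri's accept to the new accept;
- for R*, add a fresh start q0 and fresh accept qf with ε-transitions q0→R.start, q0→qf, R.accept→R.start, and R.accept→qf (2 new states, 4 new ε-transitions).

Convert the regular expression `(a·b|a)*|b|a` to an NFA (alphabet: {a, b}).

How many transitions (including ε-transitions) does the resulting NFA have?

Per subexpression:
Each of the 5 symbol leaves contributes 1 transition (1 symbol, 0 ε).
  a·b = 2 transitions (2 symbol, 0 ε)
  a·b|a = 7 transitions (3 symbol, 4 ε)
  (a·b|a)* = 11 transitions (3 symbol, 8 ε)
  (a·b|a)*|b|a = 19 transitions (5 symbol, 14 ε)

19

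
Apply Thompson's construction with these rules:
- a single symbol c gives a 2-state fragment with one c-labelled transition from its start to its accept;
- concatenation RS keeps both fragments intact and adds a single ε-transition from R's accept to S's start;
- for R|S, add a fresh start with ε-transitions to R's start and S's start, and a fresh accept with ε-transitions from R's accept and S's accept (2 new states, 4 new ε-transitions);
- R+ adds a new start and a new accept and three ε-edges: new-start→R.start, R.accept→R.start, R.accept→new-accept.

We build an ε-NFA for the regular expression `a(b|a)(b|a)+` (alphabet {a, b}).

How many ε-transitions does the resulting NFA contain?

13

Per subexpression:
Each of the 5 symbol leaves contributes 0 ε-transitions.
  b|a = 4 ε-transitions
  b|a = 4 ε-transitions
  (b|a)+ = 7 ε-transitions
  a(b|a)(b|a)+ = 13 ε-transitions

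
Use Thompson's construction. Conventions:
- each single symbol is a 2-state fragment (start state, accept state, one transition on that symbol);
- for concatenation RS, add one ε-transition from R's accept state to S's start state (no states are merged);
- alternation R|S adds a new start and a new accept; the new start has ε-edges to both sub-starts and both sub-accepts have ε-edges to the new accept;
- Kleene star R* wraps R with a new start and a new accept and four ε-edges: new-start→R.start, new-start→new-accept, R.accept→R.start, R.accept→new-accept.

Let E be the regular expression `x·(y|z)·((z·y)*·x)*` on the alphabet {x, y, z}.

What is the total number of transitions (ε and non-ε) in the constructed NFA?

Building bottom-up:
Each of the 6 symbol leaves contributes 1 transition (1 symbol, 0 ε).
  y|z : 6 transitions (2 symbol, 4 ε)
  z·y : 3 transitions (2 symbol, 1 ε)
  (z·y)* : 7 transitions (2 symbol, 5 ε)
  (z·y)*·x : 9 transitions (3 symbol, 6 ε)
  ((z·y)*·x)* : 13 transitions (3 symbol, 10 ε)
  x·(y|z)·((z·y)*·x)* : 22 transitions (6 symbol, 16 ε)

22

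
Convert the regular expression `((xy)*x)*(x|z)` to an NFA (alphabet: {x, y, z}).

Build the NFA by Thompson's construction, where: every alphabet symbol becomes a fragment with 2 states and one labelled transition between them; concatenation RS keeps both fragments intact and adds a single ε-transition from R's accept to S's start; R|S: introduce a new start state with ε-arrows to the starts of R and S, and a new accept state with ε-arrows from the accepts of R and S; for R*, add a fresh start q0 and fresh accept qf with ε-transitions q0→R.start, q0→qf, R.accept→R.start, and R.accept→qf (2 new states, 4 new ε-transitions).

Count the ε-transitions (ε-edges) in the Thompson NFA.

15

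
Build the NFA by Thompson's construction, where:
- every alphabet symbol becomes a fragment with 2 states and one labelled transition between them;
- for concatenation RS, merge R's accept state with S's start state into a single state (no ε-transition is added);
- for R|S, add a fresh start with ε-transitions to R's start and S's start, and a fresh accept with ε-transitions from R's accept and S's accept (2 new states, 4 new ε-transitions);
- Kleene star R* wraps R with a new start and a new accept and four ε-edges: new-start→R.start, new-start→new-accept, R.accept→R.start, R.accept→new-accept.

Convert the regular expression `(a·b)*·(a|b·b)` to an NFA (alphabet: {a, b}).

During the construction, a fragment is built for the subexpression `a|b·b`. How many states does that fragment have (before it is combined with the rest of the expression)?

Fragment for `a|b·b`:
Each of the 3 symbol leaves contributes a 2-state fragment.
  b·b → 3 states
  a|b·b → 7 states

7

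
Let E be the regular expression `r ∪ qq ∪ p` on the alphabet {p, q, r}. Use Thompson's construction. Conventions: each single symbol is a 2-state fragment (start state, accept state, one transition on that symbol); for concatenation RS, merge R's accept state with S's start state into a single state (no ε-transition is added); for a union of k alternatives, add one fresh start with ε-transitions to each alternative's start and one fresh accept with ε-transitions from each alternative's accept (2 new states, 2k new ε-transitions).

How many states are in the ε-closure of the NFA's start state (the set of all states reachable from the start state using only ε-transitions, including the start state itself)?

Work bottom-up. For each fragment F, track |ε-closure(F.start)| and whether F's accept lies in that closure (i.e. whether F accepts ε). A single-symbol fragment has closure size 1 and does not accept ε.
  qq : |ε-closure| equals the left operand's closure size = 1 (its accept is not ε-reachable, so the closure stops there)
  r ∪ qq ∪ p : |ε-closure| = 1 + 1 + 1 + 1 = 4 (the new accept is not ε-reachable since no branch accepts ε)

4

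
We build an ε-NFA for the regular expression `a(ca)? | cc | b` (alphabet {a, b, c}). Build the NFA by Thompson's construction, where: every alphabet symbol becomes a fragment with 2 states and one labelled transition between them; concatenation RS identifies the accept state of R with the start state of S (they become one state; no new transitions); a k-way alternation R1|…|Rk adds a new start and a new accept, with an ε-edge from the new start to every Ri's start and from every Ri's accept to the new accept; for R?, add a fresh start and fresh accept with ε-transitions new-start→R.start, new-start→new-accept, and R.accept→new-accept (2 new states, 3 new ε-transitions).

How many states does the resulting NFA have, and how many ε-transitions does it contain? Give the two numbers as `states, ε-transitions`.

13, 9

Per subexpression:
Each of the 6 symbol leaves contributes 2 states and 0 ε-transitions.
  ca : 3 states, 0 ε-transitions
  (ca)? : 5 states, 3 ε-transitions
  a(ca)? : 6 states, 3 ε-transitions
  cc : 3 states, 0 ε-transitions
  a(ca)? | cc | b : 13 states, 9 ε-transitions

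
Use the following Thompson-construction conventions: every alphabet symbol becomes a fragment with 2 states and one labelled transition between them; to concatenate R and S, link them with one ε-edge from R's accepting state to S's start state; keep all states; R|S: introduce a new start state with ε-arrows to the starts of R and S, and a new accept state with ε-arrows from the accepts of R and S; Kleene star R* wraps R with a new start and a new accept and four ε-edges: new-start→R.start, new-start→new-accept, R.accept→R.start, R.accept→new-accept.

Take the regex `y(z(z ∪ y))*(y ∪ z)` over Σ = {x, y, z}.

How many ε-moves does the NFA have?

15

By structural recursion:
Each of the 6 symbol leaves contributes 0 ε-transitions.
  z ∪ y — 4 ε-transitions
  z(z ∪ y) — 5 ε-transitions
  (z(z ∪ y))* — 9 ε-transitions
  y ∪ z — 4 ε-transitions
  y(z(z ∪ y))*(y ∪ z) — 15 ε-transitions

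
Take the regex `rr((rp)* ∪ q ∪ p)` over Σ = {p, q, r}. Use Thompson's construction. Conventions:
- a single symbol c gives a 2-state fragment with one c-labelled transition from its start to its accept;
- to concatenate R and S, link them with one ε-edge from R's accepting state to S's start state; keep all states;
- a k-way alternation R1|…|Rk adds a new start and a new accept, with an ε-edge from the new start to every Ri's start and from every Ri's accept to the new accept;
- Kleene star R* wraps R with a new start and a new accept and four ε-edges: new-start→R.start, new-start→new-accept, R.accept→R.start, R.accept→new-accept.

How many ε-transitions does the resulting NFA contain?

Per subexpression:
Each of the 6 symbol leaves contributes 0 ε-transitions.
  rp — 1 ε-transition
  (rp)* — 5 ε-transitions
  (rp)* ∪ q ∪ p — 11 ε-transitions
  rr((rp)* ∪ q ∪ p) — 13 ε-transitions

13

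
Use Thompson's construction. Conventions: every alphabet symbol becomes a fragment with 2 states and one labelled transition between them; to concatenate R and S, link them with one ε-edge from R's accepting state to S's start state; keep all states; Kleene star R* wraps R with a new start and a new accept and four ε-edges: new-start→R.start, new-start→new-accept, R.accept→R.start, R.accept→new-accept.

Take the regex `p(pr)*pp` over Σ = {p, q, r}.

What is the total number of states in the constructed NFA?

12

Per subexpression:
Each of the 5 symbol leaves contributes a 2-state fragment.
  pr — 4 states
  (pr)* — 6 states
  p(pr)*pp — 12 states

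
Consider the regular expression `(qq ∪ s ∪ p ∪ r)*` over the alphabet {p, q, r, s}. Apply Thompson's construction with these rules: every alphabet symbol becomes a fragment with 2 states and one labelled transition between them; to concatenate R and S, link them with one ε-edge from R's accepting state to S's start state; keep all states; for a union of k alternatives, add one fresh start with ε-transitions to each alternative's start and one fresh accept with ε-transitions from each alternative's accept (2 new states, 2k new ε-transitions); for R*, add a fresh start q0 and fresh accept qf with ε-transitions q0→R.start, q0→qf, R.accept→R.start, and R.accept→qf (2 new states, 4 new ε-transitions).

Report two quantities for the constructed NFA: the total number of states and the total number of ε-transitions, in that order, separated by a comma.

By structural recursion:
Each of the 5 symbol leaves contributes 2 states and 0 ε-transitions.
  qq → 4 states, 1 ε-transition
  qq ∪ s ∪ p ∪ r → 12 states, 9 ε-transitions
  (qq ∪ s ∪ p ∪ r)* → 14 states, 13 ε-transitions

14, 13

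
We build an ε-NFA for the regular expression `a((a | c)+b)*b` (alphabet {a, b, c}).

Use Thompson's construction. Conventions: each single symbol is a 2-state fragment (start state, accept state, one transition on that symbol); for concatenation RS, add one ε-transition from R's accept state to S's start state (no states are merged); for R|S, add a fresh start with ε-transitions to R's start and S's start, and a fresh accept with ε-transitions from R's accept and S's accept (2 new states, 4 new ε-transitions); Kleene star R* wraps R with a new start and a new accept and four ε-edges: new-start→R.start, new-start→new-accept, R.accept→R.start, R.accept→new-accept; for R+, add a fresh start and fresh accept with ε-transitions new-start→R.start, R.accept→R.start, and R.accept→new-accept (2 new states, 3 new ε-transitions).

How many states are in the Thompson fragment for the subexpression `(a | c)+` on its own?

8

Fragment for `(a | c)+`:
Each of the 2 symbol leaves contributes a 2-state fragment.
  a | c → 6 states
  (a | c)+ → 8 states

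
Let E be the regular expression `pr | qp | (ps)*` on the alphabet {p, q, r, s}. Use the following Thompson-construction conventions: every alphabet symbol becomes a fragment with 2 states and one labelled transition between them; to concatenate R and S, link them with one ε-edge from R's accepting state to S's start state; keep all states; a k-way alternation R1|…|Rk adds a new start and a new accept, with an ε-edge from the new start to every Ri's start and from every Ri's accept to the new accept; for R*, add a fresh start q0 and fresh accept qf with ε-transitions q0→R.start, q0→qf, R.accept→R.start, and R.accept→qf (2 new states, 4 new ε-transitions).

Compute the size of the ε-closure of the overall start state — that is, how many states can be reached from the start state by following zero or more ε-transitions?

7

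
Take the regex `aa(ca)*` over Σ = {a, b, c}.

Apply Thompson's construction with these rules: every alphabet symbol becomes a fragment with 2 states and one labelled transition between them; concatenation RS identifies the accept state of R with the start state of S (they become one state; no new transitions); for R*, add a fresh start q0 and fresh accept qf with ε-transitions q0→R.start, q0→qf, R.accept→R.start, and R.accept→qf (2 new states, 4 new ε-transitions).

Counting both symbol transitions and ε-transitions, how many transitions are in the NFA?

8

Per subexpression:
Each of the 4 symbol leaves contributes 1 transition (1 symbol, 0 ε).
  ca → 2 transitions (2 symbol, 0 ε)
  (ca)* → 6 transitions (2 symbol, 4 ε)
  aa(ca)* → 8 transitions (4 symbol, 4 ε)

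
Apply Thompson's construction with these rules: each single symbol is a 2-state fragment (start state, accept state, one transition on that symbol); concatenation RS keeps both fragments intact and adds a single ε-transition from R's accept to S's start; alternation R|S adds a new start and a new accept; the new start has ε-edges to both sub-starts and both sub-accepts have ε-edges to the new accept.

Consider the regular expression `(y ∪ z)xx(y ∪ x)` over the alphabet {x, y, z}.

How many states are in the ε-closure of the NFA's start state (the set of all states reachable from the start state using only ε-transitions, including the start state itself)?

3

Compute the ε-closure size of each fragment's start state recursively; a symbol fragment's start has no outgoing ε-edge, so its closure is just itself (size 1).
  y ∪ z → new start ε-reaches every alternative's start; none of them accept ε, so the new accept is not reached: |ε-closure| = 1 + 1 + 1 = 3
  y ∪ x → new start ε-reaches every alternative's start; none of them accept ε, so the new accept is not reached: |ε-closure| = 1 + 1 + 1 = 3
  (y ∪ z)xx(y ∪ x) → same as the first factor's closure: |ε-closure| = 3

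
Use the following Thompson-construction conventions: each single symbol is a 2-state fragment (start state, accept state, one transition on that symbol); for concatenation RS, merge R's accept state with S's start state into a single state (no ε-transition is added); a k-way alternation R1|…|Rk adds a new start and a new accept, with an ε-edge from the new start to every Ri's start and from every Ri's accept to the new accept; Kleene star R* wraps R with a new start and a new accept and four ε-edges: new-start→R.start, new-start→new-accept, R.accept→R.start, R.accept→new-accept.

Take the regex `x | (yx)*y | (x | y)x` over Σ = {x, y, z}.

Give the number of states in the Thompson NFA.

17

Bottom-up over the parse tree:
Each of the 7 symbol leaves contributes a 2-state fragment.
  yx — 3 states
  (yx)* — 5 states
  (yx)*y — 6 states
  x | y — 6 states
  (x | y)x — 7 states
  x | (yx)*y | (x | y)x — 17 states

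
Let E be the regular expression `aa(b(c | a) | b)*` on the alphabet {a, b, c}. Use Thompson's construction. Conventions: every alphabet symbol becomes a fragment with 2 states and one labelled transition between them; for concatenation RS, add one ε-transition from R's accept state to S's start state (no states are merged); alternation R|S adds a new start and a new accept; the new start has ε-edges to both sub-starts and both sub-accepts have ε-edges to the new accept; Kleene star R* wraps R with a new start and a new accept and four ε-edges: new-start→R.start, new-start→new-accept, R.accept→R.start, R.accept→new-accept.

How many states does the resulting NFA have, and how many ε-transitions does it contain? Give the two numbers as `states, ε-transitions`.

18, 15

Bottom-up over the parse tree:
Each of the 6 symbol leaves contributes 2 states and 0 ε-transitions.
  c | a : 6 states, 4 ε-transitions
  b(c | a) : 8 states, 5 ε-transitions
  b(c | a) | b : 12 states, 9 ε-transitions
  (b(c | a) | b)* : 14 states, 13 ε-transitions
  aa(b(c | a) | b)* : 18 states, 15 ε-transitions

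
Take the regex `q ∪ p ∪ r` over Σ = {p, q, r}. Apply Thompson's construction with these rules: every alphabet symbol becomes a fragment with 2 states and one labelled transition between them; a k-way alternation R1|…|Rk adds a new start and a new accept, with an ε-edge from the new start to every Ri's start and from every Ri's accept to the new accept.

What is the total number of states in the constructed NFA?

8

Bottom-up over the parse tree:
Each of the 3 symbol leaves contributes a 2-state fragment.
  q ∪ p ∪ r : 8 states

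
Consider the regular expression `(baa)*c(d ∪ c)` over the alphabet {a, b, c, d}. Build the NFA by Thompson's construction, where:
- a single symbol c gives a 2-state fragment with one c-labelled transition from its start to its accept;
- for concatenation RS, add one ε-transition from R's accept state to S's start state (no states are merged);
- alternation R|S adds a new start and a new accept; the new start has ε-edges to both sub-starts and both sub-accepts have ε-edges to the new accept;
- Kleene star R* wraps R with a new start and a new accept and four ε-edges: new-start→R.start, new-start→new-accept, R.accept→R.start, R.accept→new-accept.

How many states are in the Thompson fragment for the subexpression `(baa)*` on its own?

Fragment for `(baa)*`:
Each of the 3 symbol leaves contributes a 2-state fragment.
  baa : 6 states
  (baa)* : 8 states

8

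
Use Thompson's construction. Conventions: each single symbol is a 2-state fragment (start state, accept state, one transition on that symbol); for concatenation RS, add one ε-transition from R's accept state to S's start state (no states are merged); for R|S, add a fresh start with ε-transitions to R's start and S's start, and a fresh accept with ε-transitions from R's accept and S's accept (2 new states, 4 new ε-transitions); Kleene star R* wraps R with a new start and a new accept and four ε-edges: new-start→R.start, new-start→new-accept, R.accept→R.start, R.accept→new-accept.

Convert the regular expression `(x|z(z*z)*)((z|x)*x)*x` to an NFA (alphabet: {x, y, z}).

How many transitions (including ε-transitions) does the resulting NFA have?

Per subexpression:
Each of the 8 symbol leaves contributes 1 transition (1 symbol, 0 ε).
  z* = 5 transitions (1 symbol, 4 ε)
  z*z = 7 transitions (2 symbol, 5 ε)
  (z*z)* = 11 transitions (2 symbol, 9 ε)
  z(z*z)* = 13 transitions (3 symbol, 10 ε)
  x|z(z*z)* = 18 transitions (4 symbol, 14 ε)
  z|x = 6 transitions (2 symbol, 4 ε)
  (z|x)* = 10 transitions (2 symbol, 8 ε)
  (z|x)*x = 12 transitions (3 symbol, 9 ε)
  ((z|x)*x)* = 16 transitions (3 symbol, 13 ε)
  (x|z(z*z)*)((z|x)*x)*x = 37 transitions (8 symbol, 29 ε)

37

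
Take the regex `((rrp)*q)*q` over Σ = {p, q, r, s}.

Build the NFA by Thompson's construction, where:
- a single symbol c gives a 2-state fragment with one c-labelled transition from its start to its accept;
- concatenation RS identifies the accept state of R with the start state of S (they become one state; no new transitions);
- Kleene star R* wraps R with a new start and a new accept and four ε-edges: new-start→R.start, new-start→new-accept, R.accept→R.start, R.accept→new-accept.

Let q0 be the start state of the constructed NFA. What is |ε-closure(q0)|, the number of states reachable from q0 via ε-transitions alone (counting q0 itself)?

5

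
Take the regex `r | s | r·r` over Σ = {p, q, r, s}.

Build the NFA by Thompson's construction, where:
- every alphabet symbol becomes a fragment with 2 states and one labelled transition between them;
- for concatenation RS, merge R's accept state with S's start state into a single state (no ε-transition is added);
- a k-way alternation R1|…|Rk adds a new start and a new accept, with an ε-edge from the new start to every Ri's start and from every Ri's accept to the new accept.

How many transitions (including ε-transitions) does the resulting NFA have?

10

Building bottom-up:
Each of the 4 symbol leaves contributes 1 transition (1 symbol, 0 ε).
  r·r : 2 transitions (2 symbol, 0 ε)
  r | s | r·r : 10 transitions (4 symbol, 6 ε)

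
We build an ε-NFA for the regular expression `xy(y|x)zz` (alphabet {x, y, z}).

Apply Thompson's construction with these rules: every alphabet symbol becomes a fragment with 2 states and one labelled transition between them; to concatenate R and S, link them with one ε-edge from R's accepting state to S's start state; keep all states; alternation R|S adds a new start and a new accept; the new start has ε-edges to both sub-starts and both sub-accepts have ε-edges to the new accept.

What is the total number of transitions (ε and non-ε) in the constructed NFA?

14

Bottom-up over the parse tree:
Each of the 6 symbol leaves contributes 1 transition (1 symbol, 0 ε).
  y|x : 6 transitions (2 symbol, 4 ε)
  xy(y|x)zz : 14 transitions (6 symbol, 8 ε)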